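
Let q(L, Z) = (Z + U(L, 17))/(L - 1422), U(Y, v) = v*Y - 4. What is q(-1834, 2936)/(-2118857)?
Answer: -14123/3449499196 ≈ -4.0942e-6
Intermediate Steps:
U(Y, v) = -4 + Y*v (U(Y, v) = Y*v - 4 = -4 + Y*v)
q(L, Z) = (-4 + Z + 17*L)/(-1422 + L) (q(L, Z) = (Z + (-4 + L*17))/(L - 1422) = (Z + (-4 + 17*L))/(-1422 + L) = (-4 + Z + 17*L)/(-1422 + L))
q(-1834, 2936)/(-2118857) = ((-4 + 2936 + 17*(-1834))/(-1422 - 1834))/(-2118857) = ((-4 + 2936 - 31178)/(-3256))*(-1/2118857) = -1/3256*(-28246)*(-1/2118857) = (14123/1628)*(-1/2118857) = -14123/3449499196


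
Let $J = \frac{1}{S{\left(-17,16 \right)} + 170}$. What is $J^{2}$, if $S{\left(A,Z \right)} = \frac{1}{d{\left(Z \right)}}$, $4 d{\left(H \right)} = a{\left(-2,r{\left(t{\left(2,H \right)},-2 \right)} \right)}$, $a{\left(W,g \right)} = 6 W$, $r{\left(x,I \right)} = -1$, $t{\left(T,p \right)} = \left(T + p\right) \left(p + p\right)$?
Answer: $\frac{9}{259081} \approx 3.4738 \cdot 10^{-5}$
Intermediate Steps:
$t{\left(T,p \right)} = 2 p \left(T + p\right)$ ($t{\left(T,p \right)} = \left(T + p\right) 2 p = 2 p \left(T + p\right)$)
$d{\left(H \right)} = -3$ ($d{\left(H \right)} = \frac{6 \left(-2\right)}{4} = \frac{1}{4} \left(-12\right) = -3$)
$S{\left(A,Z \right)} = - \frac{1}{3}$ ($S{\left(A,Z \right)} = \frac{1}{-3} = - \frac{1}{3}$)
$J = \frac{3}{509}$ ($J = \frac{1}{- \frac{1}{3} + 170} = \frac{1}{\frac{509}{3}} = \frac{3}{509} \approx 0.0058939$)
$J^{2} = \left(\frac{3}{509}\right)^{2} = \frac{9}{259081}$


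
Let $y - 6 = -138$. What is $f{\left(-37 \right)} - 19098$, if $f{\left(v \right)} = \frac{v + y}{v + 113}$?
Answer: $- \frac{1451617}{76} \approx -19100.0$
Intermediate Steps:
$y = -132$ ($y = 6 - 138 = -132$)
$f{\left(v \right)} = \frac{-132 + v}{113 + v}$ ($f{\left(v \right)} = \frac{v - 132}{v + 113} = \frac{-132 + v}{113 + v}$)
$f{\left(-37 \right)} - 19098 = \frac{-132 - 37}{113 - 37} - 19098 = \frac{1}{76} \left(-169\right) - 19098 = - \frac{169}{76} - 19098 = - \frac{1451617}{76}$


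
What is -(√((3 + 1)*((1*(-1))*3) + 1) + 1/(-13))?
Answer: 1/13 - I*√11 ≈ 0.076923 - 3.3166*I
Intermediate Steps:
-(√((3 + 1)*((1*(-1))*3) + 1) + 1/(-13)) = -(√(4*(-1*3) + 1) - 1/13) = -(√(4*(-3) + 1) - 1/13) = -(√(-12 + 1) - 1/13) = -(√(-11) - 1/13) = -(I*√11 - 1/13) = -(-1/13 + I*√11) = 1/13 - I*√11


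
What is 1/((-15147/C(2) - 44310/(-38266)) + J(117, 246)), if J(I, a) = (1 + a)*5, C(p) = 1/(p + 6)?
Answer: -19133/2294808998 ≈ -8.3375e-6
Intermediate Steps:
C(p) = 1/(6 + p)
J(I, a) = 5 + 5*a
1/((-15147/C(2) - 44310/(-38266)) + J(117, 246)) = 1/((-15147/(1/(6 + 2)) - 44310/(-38266)) + (5 + 5*246)) = 1/((-15147/(1/8) - 44310*(-1/38266)) + (5 + 1230)) = 1/((-15147/⅛ + 22155/19133) + 1235) = 1/((-15147*8 + 22155/19133) + 1235) = 1/((-121176 + 22155/19133) + 1235) = 1/(-2318438253/19133 + 1235) = 1/(-2294808998/19133) = -19133/2294808998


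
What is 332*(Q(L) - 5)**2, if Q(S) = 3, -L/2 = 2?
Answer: 1328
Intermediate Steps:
L = -4 (L = -2*2 = -4)
332*(Q(L) - 5)**2 = 332*(3 - 5)**2 = 332*(-2)**2 = 332*4 = 1328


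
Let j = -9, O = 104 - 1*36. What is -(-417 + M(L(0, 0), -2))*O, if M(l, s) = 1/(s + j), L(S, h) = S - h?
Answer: 311984/11 ≈ 28362.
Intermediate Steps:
O = 68 (O = 104 - 36 = 68)
M(l, s) = 1/(-9 + s) (M(l, s) = 1/(s - 9) = 1/(-9 + s))
-(-417 + M(L(0, 0), -2))*O = -(-417 + 1/(-9 - 2))*68 = -(-417 + 1/(-11))*68 = -(-417 - 1/11)*68 = -(-4588)*68/11 = -1*(-311984/11) = 311984/11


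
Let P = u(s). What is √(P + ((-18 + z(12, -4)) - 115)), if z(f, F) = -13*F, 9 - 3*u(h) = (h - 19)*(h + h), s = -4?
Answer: I*√1254/3 ≈ 11.804*I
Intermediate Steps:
u(h) = 3 - 2*h*(-19 + h)/3 (u(h) = 3 - (h - 19)*(h + h)/3 = 3 - (-19 + h)*2*h/3 = 3 - 2*h*(-19 + h)/3)
P = -175/3 (P = 3 - ⅔*(-4)² + (38/3)*(-4) = 3 - ⅔*16 - 152/3 = 3 - 32/3 - 152/3 = -175/3 ≈ -58.333)
√(P + ((-18 + z(12, -4)) - 115)) = √(-175/3 + ((-18 - 13*(-4)) - 115)) = √(-175/3 + ((-18 + 52) - 115)) = √(-175/3 + (34 - 115)) = √(-175/3 - 81) = √(-418/3) = I*√1254/3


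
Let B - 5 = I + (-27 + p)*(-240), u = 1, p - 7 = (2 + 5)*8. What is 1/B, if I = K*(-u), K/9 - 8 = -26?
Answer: -1/8473 ≈ -0.00011802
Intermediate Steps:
K = -162 (K = 72 + 9*(-26) = 72 - 234 = -162)
p = 63 (p = 7 + (2 + 5)*8 = 7 + 7*8 = 7 + 56 = 63)
I = 162 (I = -(-162) = -162*(-1) = 162)
B = -8473 (B = 5 + (162 + (-27 + 63)*(-240)) = 5 + (162 + 36*(-240)) = 5 + (162 - 8640) = 5 - 8478 = -8473)
1/B = 1/(-8473) = -1/8473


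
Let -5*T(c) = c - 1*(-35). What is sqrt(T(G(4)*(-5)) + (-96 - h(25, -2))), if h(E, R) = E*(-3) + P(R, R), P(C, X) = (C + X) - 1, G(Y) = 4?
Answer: I*sqrt(19) ≈ 4.3589*I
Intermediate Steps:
P(C, X) = -1 + C + X
h(E, R) = -1 - 3*E + 2*R (h(E, R) = E*(-3) + (-1 + R + R) = -3*E + (-1 + 2*R) = -1 - 3*E + 2*R)
T(c) = -7 - c/5 (T(c) = -(c - 1*(-35))/5 = -(c + 35)/5 = -(35 + c)/5 = -7 - c/5)
sqrt(T(G(4)*(-5)) + (-96 - h(25, -2))) = sqrt((-7 - 4*(-5)/5) + (-96 - (-1 - 3*25 + 2*(-2)))) = sqrt((-7 - 1/5*(-20)) + (-96 - (-1 - 75 - 4))) = sqrt((-7 + 4) + (-96 - 1*(-80))) = sqrt(-3 + (-96 + 80)) = sqrt(-3 - 16) = sqrt(-19) = I*sqrt(19)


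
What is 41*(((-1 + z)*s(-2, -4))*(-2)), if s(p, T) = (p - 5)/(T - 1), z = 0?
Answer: 574/5 ≈ 114.80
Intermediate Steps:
s(p, T) = (-5 + p)/(-1 + T)
41*(((-1 + z)*s(-2, -4))*(-2)) = 41*(((-1 + 0)*((-5 - 2)/(-1 - 4)))*(-2)) = 41*(-(-7)/(-5)*(-2)) = 41*(-(-1)*(-7)/5*(-2)) = 41*(-1*7/5*(-2)) = 41*(-7/5*(-2)) = 41*(14/5) = 574/5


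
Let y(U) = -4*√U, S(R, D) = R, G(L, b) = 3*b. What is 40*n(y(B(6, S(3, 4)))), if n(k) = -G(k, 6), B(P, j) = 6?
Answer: -720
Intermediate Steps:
n(k) = -18 (n(k) = -3*6 = -1*18 = -18)
40*n(y(B(6, S(3, 4)))) = 40*(-18) = -720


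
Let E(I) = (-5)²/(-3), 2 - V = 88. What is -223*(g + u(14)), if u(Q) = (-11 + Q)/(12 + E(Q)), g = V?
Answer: 208951/11 ≈ 18996.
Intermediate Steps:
V = -86 (V = 2 - 1*88 = 2 - 88 = -86)
g = -86
E(I) = -25/3 (E(I) = 25*(-⅓) = -25/3)
u(Q) = -3 + 3*Q/11 (u(Q) = (-11 + Q)/(12 - 25/3) = (-11 + Q)/(11/3) = (-11 + Q)*(3/11) = -3 + 3*Q/11)
-223*(g + u(14)) = -223*(-86 + (-3 + (3/11)*14)) = -223*(-86 + (-3 + 42/11)) = -223*(-86 + 9/11) = -223*(-937/11) = 208951/11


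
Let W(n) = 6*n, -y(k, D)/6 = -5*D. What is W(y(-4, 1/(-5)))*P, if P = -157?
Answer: 5652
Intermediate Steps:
y(k, D) = 30*D (y(k, D) = -(-30)*D = 30*D)
W(y(-4, 1/(-5)))*P = (6*(30*(1/(-5))))*(-157) = (6*(30*(1*(-⅕))))*(-157) = (6*(30*(-⅕)))*(-157) = (6*(-6))*(-157) = -36*(-157) = 5652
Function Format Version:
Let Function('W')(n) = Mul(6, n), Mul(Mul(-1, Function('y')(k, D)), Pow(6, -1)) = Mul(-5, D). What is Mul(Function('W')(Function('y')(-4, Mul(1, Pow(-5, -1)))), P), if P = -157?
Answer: 5652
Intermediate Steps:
Function('y')(k, D) = Mul(30, D) (Function('y')(k, D) = Mul(-6, Mul(-5, D)) = Mul(30, D))
Mul(Function('W')(Function('y')(-4, Mul(1, Pow(-5, -1)))), P) = Mul(Mul(6, Mul(30, Mul(1, Pow(-5, -1)))), -157) = Mul(Mul(6, Mul(30, Mul(1, Rational(-1, 5)))), -157) = Mul(Mul(6, Mul(30, Rational(-1, 5))), -157) = Mul(Mul(6, -6), -157) = Mul(-36, -157) = 5652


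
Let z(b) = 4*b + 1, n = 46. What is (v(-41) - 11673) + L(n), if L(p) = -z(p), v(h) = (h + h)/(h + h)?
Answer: -11857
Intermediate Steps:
z(b) = 1 + 4*b
v(h) = 1 (v(h) = (2*h)/((2*h)) = (2*h)*(1/(2*h)) = 1)
L(p) = -1 - 4*p (L(p) = -(1 + 4*p) = -1 - 4*p)
(v(-41) - 11673) + L(n) = (1 - 11673) + (-1 - 4*46) = -11672 + (-1 - 184) = -11672 - 185 = -11857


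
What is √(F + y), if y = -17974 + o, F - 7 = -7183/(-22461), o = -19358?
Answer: I*√18830171308962/22461 ≈ 193.2*I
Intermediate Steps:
F = 164410/22461 (F = 7 - 7183/(-22461) = 7 - 7183*(-1/22461) = 7 + 7183/22461 = 164410/22461 ≈ 7.3198)
y = -37332 (y = -17974 - 19358 = -37332)
√(F + y) = √(164410/22461 - 37332) = √(-838349642/22461) = I*√18830171308962/22461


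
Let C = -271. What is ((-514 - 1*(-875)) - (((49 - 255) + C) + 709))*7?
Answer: 903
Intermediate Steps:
((-514 - 1*(-875)) - (((49 - 255) + C) + 709))*7 = ((-514 - 1*(-875)) - (((49 - 255) - 271) + 709))*7 = ((-514 + 875) - ((-206 - 271) + 709))*7 = (361 - (-477 + 709))*7 = (361 - 1*232)*7 = (361 - 232)*7 = 129*7 = 903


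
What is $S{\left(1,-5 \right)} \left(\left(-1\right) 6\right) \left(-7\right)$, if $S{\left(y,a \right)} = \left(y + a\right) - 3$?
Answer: $-294$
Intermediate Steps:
$S{\left(y,a \right)} = -3 + a + y$ ($S{\left(y,a \right)} = \left(a + y\right) - 3 = -3 + a + y$)
$S{\left(1,-5 \right)} \left(\left(-1\right) 6\right) \left(-7\right) = \left(-3 - 5 + 1\right) \left(\left(-1\right) 6\right) \left(-7\right) = \left(-7\right) \left(-6\right) \left(-7\right) = 42 \left(-7\right) = -294$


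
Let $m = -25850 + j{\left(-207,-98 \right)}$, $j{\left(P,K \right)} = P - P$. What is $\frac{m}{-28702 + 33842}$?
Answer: $- \frac{2585}{514} \approx -5.0292$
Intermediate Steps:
$j{\left(P,K \right)} = 0$
$m = -25850$ ($m = -25850 + 0 = -25850$)
$\frac{m}{-28702 + 33842} = - \frac{25850}{-28702 + 33842} = - \frac{25850}{5140} = \left(-25850\right) \frac{1}{5140} = - \frac{2585}{514}$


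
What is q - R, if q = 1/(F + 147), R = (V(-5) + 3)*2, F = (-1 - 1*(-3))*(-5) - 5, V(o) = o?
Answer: 529/132 ≈ 4.0076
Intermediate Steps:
F = -15 (F = (-1 + 3)*(-5) - 5 = 2*(-5) - 5 = -10 - 5 = -15)
R = -4 (R = (-5 + 3)*2 = -2*2 = -4)
q = 1/132 (q = 1/(-15 + 147) = 1/132 ≈ 0.0075758)
q - R = 1/132 - 1*(-4) = 1/132 + 4 = 529/132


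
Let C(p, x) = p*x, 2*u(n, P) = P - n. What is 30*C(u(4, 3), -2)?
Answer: 30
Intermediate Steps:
u(n, P) = P/2 - n/2 (u(n, P) = (P - n)/2 = P/2 - n/2)
30*C(u(4, 3), -2) = 30*(((½)*3 - ½*4)*(-2)) = 30*((3/2 - 2)*(-2)) = 30*(-½*(-2)) = 30*1 = 30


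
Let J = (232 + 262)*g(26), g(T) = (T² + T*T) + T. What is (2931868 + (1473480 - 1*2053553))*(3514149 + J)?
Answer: 9865500161395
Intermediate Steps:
g(T) = T + 2*T² (g(T) = (T² + T²) + T = 2*T² + T = T + 2*T²)
J = 680732 (J = (232 + 262)*(26*(1 + 2*26)) = 494*(26*(1 + 52)) = 494*(26*53) = 494*1378 = 680732)
(2931868 + (1473480 - 1*2053553))*(3514149 + J) = (2931868 + (1473480 - 1*2053553))*(3514149 + 680732) = (2931868 + (1473480 - 2053553))*4194881 = (2931868 - 580073)*4194881 = 2351795*4194881 = 9865500161395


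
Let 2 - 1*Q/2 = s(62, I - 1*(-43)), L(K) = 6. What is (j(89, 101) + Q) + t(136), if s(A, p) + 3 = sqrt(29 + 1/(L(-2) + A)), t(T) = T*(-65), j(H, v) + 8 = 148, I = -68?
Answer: -8690 - sqrt(33541)/17 ≈ -8700.8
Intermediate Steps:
j(H, v) = 140 (j(H, v) = -8 + 148 = 140)
t(T) = -65*T
s(A, p) = -3 + sqrt(29 + 1/(6 + A))
Q = 10 - sqrt(33541)/17 (Q = 4 - 2*(-3 + sqrt((175 + 29*62)/(6 + 62))) = 4 - 2*(-3 + sqrt((175 + 1798)/68)) = 4 - 2*(-3 + sqrt((1/68)*1973)) = 4 - 2*(-3 + sqrt(1973/68)) = 4 - 2*(-3 + sqrt(33541)/34) = 4 + (6 - sqrt(33541)/17) = 10 - sqrt(33541)/17 ≈ -0.77306)
(j(89, 101) + Q) + t(136) = (140 + (10 - sqrt(33541)/17)) - 65*136 = (150 - sqrt(33541)/17) - 8840 = -8690 - sqrt(33541)/17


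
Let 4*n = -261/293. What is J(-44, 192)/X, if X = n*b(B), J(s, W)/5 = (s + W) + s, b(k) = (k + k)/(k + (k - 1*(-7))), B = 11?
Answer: -304720/99 ≈ -3078.0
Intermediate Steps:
b(k) = 2*k/(7 + 2*k) (b(k) = (2*k)/(k + (k + 7)) = (2*k)/(k + (7 + k)) = (2*k)/(7 + 2*k) = 2*k/(7 + 2*k))
n = -261/1172 (n = (-261/293)/4 = (-261*1/293)/4 = (¼)*(-261/293) = -261/1172 ≈ -0.22270)
J(s, W) = 5*W + 10*s (J(s, W) = 5*((s + W) + s) = 5*((W + s) + s) = 5*(W + 2*s) = 5*W + 10*s)
X = -99/586 (X = -261*11/(586*(7 + 2*11)) = -261*11/(586*(7 + 22)) = -261*11/(586*29) = -261/1172*22/29 = -99/586 ≈ -0.16894)
J(-44, 192)/X = (5*192 + 10*(-44))/(-99/586) = (960 - 440)*(-586/99) = 520*(-586/99) = -304720/99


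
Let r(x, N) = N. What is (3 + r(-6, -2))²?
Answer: 1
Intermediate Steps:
(3 + r(-6, -2))² = (3 - 2)² = 1² = 1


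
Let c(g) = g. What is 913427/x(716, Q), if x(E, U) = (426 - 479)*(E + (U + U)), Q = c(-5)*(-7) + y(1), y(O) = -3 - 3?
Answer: -913427/41022 ≈ -22.267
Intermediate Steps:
y(O) = -6
Q = 29 (Q = -5*(-7) - 6 = 35 - 6 = 29)
x(E, U) = -106*U - 53*E (x(E, U) = -53*(E + 2*U) = -106*U - 53*E)
913427/x(716, Q) = 913427/(-106*29 - 53*716) = 913427/(-3074 - 37948) = 913427/(-41022) = 913427*(-1/41022) = -913427/41022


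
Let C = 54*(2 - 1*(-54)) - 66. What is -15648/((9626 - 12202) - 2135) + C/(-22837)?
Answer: 343418238/107585107 ≈ 3.1921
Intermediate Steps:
C = 2958 (C = 54*(2 + 54) - 66 = 54*56 - 66 = 3024 - 66 = 2958)
-15648/((9626 - 12202) - 2135) + C/(-22837) = -15648/((9626 - 12202) - 2135) + 2958/(-22837) = -15648/(-2576 - 2135) + 2958*(-1/22837) = -15648/(-4711) - 2958/22837 = -15648*(-1/4711) - 2958/22837 = 15648/4711 - 2958/22837 = 343418238/107585107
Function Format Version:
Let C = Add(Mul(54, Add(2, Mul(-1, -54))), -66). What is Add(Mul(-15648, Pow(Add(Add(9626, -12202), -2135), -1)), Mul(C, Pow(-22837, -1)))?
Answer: Rational(343418238, 107585107) ≈ 3.1921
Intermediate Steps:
C = 2958 (C = Add(Mul(54, Add(2, 54)), -66) = Add(Mul(54, 56), -66) = Add(3024, -66) = 2958)
Add(Mul(-15648, Pow(Add(Add(9626, -12202), -2135), -1)), Mul(C, Pow(-22837, -1))) = Add(Mul(-15648, Pow(Add(Add(9626, -12202), -2135), -1)), Mul(2958, Pow(-22837, -1))) = Add(Mul(-15648, Pow(Add(-2576, -2135), -1)), Mul(2958, Rational(-1, 22837))) = Add(Mul(-15648, Pow(-4711, -1)), Rational(-2958, 22837)) = Add(Mul(-15648, Rational(-1, 4711)), Rational(-2958, 22837)) = Add(Rational(15648, 4711), Rational(-2958, 22837)) = Rational(343418238, 107585107)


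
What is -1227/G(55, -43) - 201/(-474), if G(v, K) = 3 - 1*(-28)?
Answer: -191789/4898 ≈ -39.157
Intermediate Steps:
G(v, K) = 31 (G(v, K) = 3 + 28 = 31)
-1227/G(55, -43) - 201/(-474) = -1227/31 - 201/(-474) = -1227*1/31 - 201*(-1/474) = -1227/31 + 67/158 = -191789/4898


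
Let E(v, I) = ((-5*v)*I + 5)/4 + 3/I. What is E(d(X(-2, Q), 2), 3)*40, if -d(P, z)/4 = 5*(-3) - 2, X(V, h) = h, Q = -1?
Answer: -10110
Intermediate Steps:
d(P, z) = 68 (d(P, z) = -4*(5*(-3) - 2) = -4*(-15 - 2) = -4*(-17) = 68)
E(v, I) = 5/4 + 3/I - 5*I*v/4 (E(v, I) = (-5*I*v + 5)*(¼) + 3/I = (5 - 5*I*v)*(¼) + 3/I = (5/4 - 5*I*v/4) + 3/I = 5/4 + 3/I - 5*I*v/4)
E(d(X(-2, Q), 2), 3)*40 = ((¼)*(12 - 5*3*(-1 + 3*68))/3)*40 = ((¼)*(⅓)*(12 - 5*3*(-1 + 204)))*40 = ((¼)*(⅓)*(12 - 5*3*203))*40 = ((¼)*(⅓)*(12 - 3045))*40 = ((¼)*(⅓)*(-3033))*40 = -1011/4*40 = -10110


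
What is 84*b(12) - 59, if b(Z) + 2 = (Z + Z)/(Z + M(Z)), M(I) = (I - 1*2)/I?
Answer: -769/11 ≈ -69.909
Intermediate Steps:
M(I) = (-2 + I)/I (M(I) = (I - 2)/I = (-2 + I)/I)
b(Z) = -2 + 2*Z/(Z + (-2 + Z)/Z) (b(Z) = -2 + (Z + Z)/(Z + (-2 + Z)/Z) = -2 + (2*Z)/(Z + (-2 + Z)/Z) = -2 + 2*Z/(Z + (-2 + Z)/Z))
84*b(12) - 59 = 84*(2*(2 - 1*12)/(-2 + 12 + 12²)) - 59 = 84*(2*(2 - 12)/(-2 + 12 + 144)) - 59 = 84*(2*(-10)/154) - 59 = 84*(2*(1/154)*(-10)) - 59 = 84*(-10/77) - 59 = -120/11 - 59 = -769/11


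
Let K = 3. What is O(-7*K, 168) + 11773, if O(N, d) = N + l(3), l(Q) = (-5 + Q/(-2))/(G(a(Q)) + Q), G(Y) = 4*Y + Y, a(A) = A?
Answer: 423059/36 ≈ 11752.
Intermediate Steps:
G(Y) = 5*Y
l(Q) = (-5 - Q/2)/(6*Q) (l(Q) = (-5 + Q/(-2))/(5*Q + Q) = (-5 + Q*(-½))/((6*Q)) = (-5 - Q/2)*(1/(6*Q)) = (-5 - Q/2)/(6*Q))
O(N, d) = -13/36 + N (O(N, d) = N + (1/12)*(-10 - 1*3)/3 = N + (1/12)*(⅓)*(-10 - 3) = N + (1/12)*(⅓)*(-13) = N - 13/36 = -13/36 + N)
O(-7*K, 168) + 11773 = (-13/36 - 7*3) + 11773 = (-13/36 - 21) + 11773 = -769/36 + 11773 = 423059/36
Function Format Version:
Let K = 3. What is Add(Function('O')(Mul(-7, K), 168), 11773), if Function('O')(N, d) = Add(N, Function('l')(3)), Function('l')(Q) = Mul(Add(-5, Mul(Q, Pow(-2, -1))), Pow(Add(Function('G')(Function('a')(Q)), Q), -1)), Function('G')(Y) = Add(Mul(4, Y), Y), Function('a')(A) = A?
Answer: Rational(423059, 36) ≈ 11752.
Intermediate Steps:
Function('G')(Y) = Mul(5, Y)
Function('l')(Q) = Mul(Rational(1, 6), Pow(Q, -1), Add(-5, Mul(Rational(-1, 2), Q))) (Function('l')(Q) = Mul(Add(-5, Mul(Q, Pow(-2, -1))), Pow(Add(Mul(5, Q), Q), -1)) = Mul(Add(-5, Mul(Q, Rational(-1, 2))), Pow(Mul(6, Q), -1)) = Mul(Add(-5, Mul(Rational(-1, 2), Q)), Mul(Rational(1, 6), Pow(Q, -1))) = Mul(Rational(1, 6), Pow(Q, -1), Add(-5, Mul(Rational(-1, 2), Q))))
Function('O')(N, d) = Add(Rational(-13, 36), N) (Function('O')(N, d) = Add(N, Mul(Rational(1, 12), Pow(3, -1), Add(-10, Mul(-1, 3)))) = Add(N, Mul(Rational(1, 12), Rational(1, 3), Add(-10, -3))) = Add(N, Mul(Rational(1, 12), Rational(1, 3), -13)) = Add(N, Rational(-13, 36)) = Add(Rational(-13, 36), N))
Add(Function('O')(Mul(-7, K), 168), 11773) = Add(Add(Rational(-13, 36), Mul(-7, 3)), 11773) = Add(Add(Rational(-13, 36), -21), 11773) = Add(Rational(-769, 36), 11773) = Rational(423059, 36)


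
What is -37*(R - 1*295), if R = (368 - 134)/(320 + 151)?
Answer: 1710769/157 ≈ 10897.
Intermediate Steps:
R = 78/157 (R = 234/471 = 234*(1/471) = 78/157 ≈ 0.49682)
-37*(R - 1*295) = -37*(78/157 - 1*295) = -37*(78/157 - 295) = -37*(-46237/157) = 1710769/157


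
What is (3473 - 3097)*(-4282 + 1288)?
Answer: -1125744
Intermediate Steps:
(3473 - 3097)*(-4282 + 1288) = 376*(-2994) = -1125744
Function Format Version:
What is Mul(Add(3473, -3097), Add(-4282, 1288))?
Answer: -1125744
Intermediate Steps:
Mul(Add(3473, -3097), Add(-4282, 1288)) = Mul(376, -2994) = -1125744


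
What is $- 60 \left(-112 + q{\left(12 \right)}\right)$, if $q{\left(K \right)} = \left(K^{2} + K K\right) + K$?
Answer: $-11280$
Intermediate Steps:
$q{\left(K \right)} = K + 2 K^{2}$ ($q{\left(K \right)} = \left(K^{2} + K^{2}\right) + K = 2 K^{2} + K = K + 2 K^{2}$)
$- 60 \left(-112 + q{\left(12 \right)}\right) = - 60 \left(-112 + 12 \left(1 + 2 \cdot 12\right)\right) = - 60 \left(-112 + 12 \left(1 + 24\right)\right) = - 60 \left(-112 + 12 \cdot 25\right) = - 60 \left(-112 + 300\right) = \left(-60\right) 188 = -11280$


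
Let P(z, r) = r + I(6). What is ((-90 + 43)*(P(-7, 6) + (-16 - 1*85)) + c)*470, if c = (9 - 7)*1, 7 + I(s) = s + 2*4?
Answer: 1944860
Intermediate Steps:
I(s) = 1 + s (I(s) = -7 + (s + 2*4) = -7 + (s + 8) = -7 + (8 + s) = 1 + s)
c = 2 (c = 2*1 = 2)
P(z, r) = 7 + r (P(z, r) = r + (1 + 6) = r + 7 = 7 + r)
((-90 + 43)*(P(-7, 6) + (-16 - 1*85)) + c)*470 = ((-90 + 43)*((7 + 6) + (-16 - 1*85)) + 2)*470 = (-47*(13 + (-16 - 85)) + 2)*470 = (-47*(13 - 101) + 2)*470 = (-47*(-88) + 2)*470 = (4136 + 2)*470 = 4138*470 = 1944860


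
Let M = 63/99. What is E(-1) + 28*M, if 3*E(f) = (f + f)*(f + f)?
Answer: 632/33 ≈ 19.152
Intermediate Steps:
M = 7/11 (M = 63*(1/99) = 7/11 ≈ 0.63636)
E(f) = 4*f**2/3 (E(f) = ((f + f)*(f + f))/3 = ((2*f)*(2*f))/3 = (4*f**2)/3 = 4*f**2/3)
E(-1) + 28*M = (4/3)*(-1)**2 + 28*(7/11) = (4/3)*1 + 196/11 = 4/3 + 196/11 = 632/33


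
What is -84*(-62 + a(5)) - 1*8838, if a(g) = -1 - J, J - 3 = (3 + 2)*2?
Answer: -2454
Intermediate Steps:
J = 13 (J = 3 + (3 + 2)*2 = 3 + 5*2 = 3 + 10 = 13)
a(g) = -14 (a(g) = -1 - 1*13 = -1 - 13 = -14)
-84*(-62 + a(5)) - 1*8838 = -84*(-62 - 14) - 1*8838 = -84*(-76) - 8838 = 6384 - 8838 = -2454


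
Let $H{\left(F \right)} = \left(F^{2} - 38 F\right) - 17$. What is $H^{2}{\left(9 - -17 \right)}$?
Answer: $108241$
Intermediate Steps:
$H{\left(F \right)} = -17 + F^{2} - 38 F$
$H^{2}{\left(9 - -17 \right)} = \left(-17 + \left(9 - -17\right)^{2} - 38 \left(9 - -17\right)\right)^{2} = \left(-17 + \left(9 + 17\right)^{2} - 38 \left(9 + 17\right)\right)^{2} = \left(-17 + 26^{2} - 988\right)^{2} = \left(-17 + 676 - 988\right)^{2} = \left(-329\right)^{2} = 108241$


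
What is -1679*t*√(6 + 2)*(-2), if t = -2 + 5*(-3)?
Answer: -114172*√2 ≈ -1.6146e+5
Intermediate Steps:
t = -17 (t = -2 - 15 = -17)
-1679*t*√(6 + 2)*(-2) = -1679*(-17*√(6 + 2))*(-2) = -1679*(-34*√2)*(-2) = -114172*√2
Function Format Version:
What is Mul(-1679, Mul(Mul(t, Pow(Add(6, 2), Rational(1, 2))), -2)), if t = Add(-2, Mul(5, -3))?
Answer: Mul(-114172, Pow(2, Rational(1, 2))) ≈ -1.6146e+5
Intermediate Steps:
t = -17 (t = Add(-2, -15) = -17)
Mul(-1679, Mul(Mul(t, Pow(Add(6, 2), Rational(1, 2))), -2)) = Mul(-1679, Mul(Mul(-17, Pow(Add(6, 2), Rational(1, 2))), -2)) = Mul(-1679, Mul(Mul(-17, Pow(8, Rational(1, 2))), -2)) = Mul(-1679, Mul(Mul(-17, Mul(2, Pow(2, Rational(1, 2)))), -2)) = Mul(-1679, Mul(Mul(-34, Pow(2, Rational(1, 2))), -2)) = Mul(-1679, Mul(68, Pow(2, Rational(1, 2)))) = Mul(-114172, Pow(2, Rational(1, 2)))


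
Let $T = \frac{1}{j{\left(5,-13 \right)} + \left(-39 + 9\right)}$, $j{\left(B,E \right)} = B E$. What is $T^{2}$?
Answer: $\frac{1}{9025} \approx 0.0001108$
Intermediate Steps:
$T = - \frac{1}{95}$ ($T = \frac{1}{5 \left(-13\right) + \left(-39 + 9\right)} = \frac{1}{-65 - 30} = \frac{1}{-95} = - \frac{1}{95} \approx -0.010526$)
$T^{2} = \left(- \frac{1}{95}\right)^{2} = \frac{1}{9025}$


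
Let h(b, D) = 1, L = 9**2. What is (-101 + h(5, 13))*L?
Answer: -8100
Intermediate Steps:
L = 81
(-101 + h(5, 13))*L = (-101 + 1)*81 = -100*81 = -8100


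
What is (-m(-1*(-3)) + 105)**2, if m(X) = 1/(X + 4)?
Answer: 538756/49 ≈ 10995.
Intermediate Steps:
m(X) = 1/(4 + X)
(-m(-1*(-3)) + 105)**2 = (-1/(4 - 1*(-3)) + 105)**2 = (-1/(4 + 3) + 105)**2 = (-1/7 + 105)**2 = (734/7)**2 = 538756/49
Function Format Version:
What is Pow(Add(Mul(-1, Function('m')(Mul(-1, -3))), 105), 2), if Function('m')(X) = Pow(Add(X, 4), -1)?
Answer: Rational(538756, 49) ≈ 10995.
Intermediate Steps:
Function('m')(X) = Pow(Add(4, X), -1)
Pow(Add(Mul(-1, Function('m')(Mul(-1, -3))), 105), 2) = Pow(Add(Mul(-1, Pow(Add(4, Mul(-1, -3)), -1)), 105), 2) = Pow(Add(Mul(-1, Pow(Add(4, 3), -1)), 105), 2) = Pow(Add(Mul(-1, Pow(7, -1)), 105), 2) = Pow(Add(Mul(-1, Rational(1, 7)), 105), 2) = Pow(Add(Rational(-1, 7), 105), 2) = Pow(Rational(734, 7), 2) = Rational(538756, 49)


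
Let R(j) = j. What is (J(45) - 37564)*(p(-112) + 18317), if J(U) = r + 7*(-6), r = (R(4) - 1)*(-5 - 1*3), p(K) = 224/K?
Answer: -689193450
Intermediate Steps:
r = -24 (r = (4 - 1)*(-5 - 1*3) = 3*(-5 - 3) = 3*(-8) = -24)
J(U) = -66 (J(U) = -24 + 7*(-6) = -24 - 42 = -66)
(J(45) - 37564)*(p(-112) + 18317) = (-66 - 37564)*(224/(-112) + 18317) = -37630*(224*(-1/112) + 18317) = -37630*(-2 + 18317) = -37630*18315 = -689193450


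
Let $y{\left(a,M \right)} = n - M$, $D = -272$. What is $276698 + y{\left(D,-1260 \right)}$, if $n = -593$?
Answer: $277365$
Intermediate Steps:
$y{\left(a,M \right)} = -593 - M$
$276698 + y{\left(D,-1260 \right)} = 276698 - -667 = 276698 + \left(-593 + 1260\right) = 276698 + 667 = 277365$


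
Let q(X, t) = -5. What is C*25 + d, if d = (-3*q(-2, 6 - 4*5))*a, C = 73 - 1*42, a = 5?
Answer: 850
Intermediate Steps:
C = 31 (C = 73 - 42 = 31)
d = 75 (d = -3*(-5)*5 = 15*5 = 75)
C*25 + d = 31*25 + 75 = 775 + 75 = 850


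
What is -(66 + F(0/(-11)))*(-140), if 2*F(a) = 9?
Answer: 9870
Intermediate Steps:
F(a) = 9/2 (F(a) = (½)*9 = 9/2)
-(66 + F(0/(-11)))*(-140) = -(66 + 9/2)*(-140) = -141*(-140)/2 = -1*(-9870) = 9870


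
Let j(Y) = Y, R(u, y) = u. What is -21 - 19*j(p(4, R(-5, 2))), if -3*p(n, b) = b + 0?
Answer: -158/3 ≈ -52.667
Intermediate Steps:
p(n, b) = -b/3 (p(n, b) = -(b + 0)/3 = -b/3)
-21 - 19*j(p(4, R(-5, 2))) = -21 - (-19)*(-5)/3 = -21 - 19*5/3 = -21 - 95/3 = -158/3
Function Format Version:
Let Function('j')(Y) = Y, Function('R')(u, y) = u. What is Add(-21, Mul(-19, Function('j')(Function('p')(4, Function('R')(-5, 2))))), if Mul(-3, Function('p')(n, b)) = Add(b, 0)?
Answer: Rational(-158, 3) ≈ -52.667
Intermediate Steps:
Function('p')(n, b) = Mul(Rational(-1, 3), b) (Function('p')(n, b) = Mul(Rational(-1, 3), Add(b, 0)) = Mul(Rational(-1, 3), b))
Add(-21, Mul(-19, Function('j')(Function('p')(4, Function('R')(-5, 2))))) = Add(-21, Mul(-19, Mul(Rational(-1, 3), -5))) = Add(-21, Mul(-19, Rational(5, 3))) = Add(-21, Rational(-95, 3)) = Rational(-158, 3)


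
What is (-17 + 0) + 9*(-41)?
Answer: -386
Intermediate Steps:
(-17 + 0) + 9*(-41) = -17 - 369 = -386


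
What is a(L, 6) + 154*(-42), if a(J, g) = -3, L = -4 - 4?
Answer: -6471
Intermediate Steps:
L = -8
a(L, 6) + 154*(-42) = -3 + 154*(-42) = -3 - 6468 = -6471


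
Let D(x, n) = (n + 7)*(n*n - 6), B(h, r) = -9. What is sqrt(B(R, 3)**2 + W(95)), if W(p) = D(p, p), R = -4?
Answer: sqrt(920019) ≈ 959.18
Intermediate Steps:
D(x, n) = (-6 + n**2)*(7 + n) (D(x, n) = (7 + n)*(n**2 - 6) = (7 + n)*(-6 + n**2) = (-6 + n**2)*(7 + n))
W(p) = -42 + p**3 - 6*p + 7*p**2
sqrt(B(R, 3)**2 + W(95)) = sqrt((-9)**2 + (-42 + 95**3 - 6*95 + 7*95**2)) = sqrt(81 + (-42 + 857375 - 570 + 7*9025)) = sqrt(81 + (-42 + 857375 - 570 + 63175)) = sqrt(81 + 919938) = sqrt(920019)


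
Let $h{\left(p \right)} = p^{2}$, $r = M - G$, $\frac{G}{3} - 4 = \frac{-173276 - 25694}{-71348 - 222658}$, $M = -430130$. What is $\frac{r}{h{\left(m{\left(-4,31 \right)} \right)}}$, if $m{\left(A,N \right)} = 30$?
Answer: $- \frac{7025829209}{14700300} \approx -477.94$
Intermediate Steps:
$G = \frac{687497}{49001}$ ($G = 12 + 3 \frac{-173276 - 25694}{-71348 - 222658} = 12 + 3 \left(- \frac{198970}{-294006}\right) = 12 + 3 \left(\left(-198970\right) \left(- \frac{1}{294006}\right)\right) = 12 + 3 \cdot \frac{99485}{147003} = 12 + \frac{99485}{49001} = \frac{687497}{49001} \approx 14.03$)
$r = - \frac{21077487627}{49001}$ ($r = -430130 - \frac{687497}{49001} = - \frac{21077487627}{49001} \approx -4.3014 \cdot 10^{5}$)
$\frac{r}{h{\left(m{\left(-4,31 \right)} \right)}} = - \frac{21077487627}{49001 \cdot 30^{2}} = - \frac{21077487627}{49001 \cdot 900} = \left(- \frac{21077487627}{49001}\right) \frac{1}{900} = - \frac{7025829209}{14700300}$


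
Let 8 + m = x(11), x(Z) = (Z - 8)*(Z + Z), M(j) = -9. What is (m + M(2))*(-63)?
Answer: -3087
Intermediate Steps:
x(Z) = 2*Z*(-8 + Z) (x(Z) = (-8 + Z)*(2*Z) = 2*Z*(-8 + Z))
m = 58 (m = -8 + 2*11*(-8 + 11) = -8 + 2*11*3 = -8 + 66 = 58)
(m + M(2))*(-63) = (58 - 9)*(-63) = 49*(-63) = -3087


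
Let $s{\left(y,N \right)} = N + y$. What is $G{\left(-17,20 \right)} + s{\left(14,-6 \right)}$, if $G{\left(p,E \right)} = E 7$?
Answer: $148$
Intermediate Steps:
$G{\left(p,E \right)} = 7 E$
$G{\left(-17,20 \right)} + s{\left(14,-6 \right)} = 7 \cdot 20 + \left(-6 + 14\right) = 140 + 8 = 148$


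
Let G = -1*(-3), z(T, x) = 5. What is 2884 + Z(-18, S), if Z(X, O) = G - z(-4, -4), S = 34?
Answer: 2882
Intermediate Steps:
G = 3
Z(X, O) = -2 (Z(X, O) = 3 - 1*5 = 3 - 5 = -2)
2884 + Z(-18, S) = 2884 - 2 = 2882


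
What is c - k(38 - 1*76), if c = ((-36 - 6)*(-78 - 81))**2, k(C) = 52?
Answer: 44595632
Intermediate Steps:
c = 44595684 (c = (-42*(-159))**2 = 6678**2 = 44595684)
c - k(38 - 1*76) = 44595684 - 1*52 = 44595684 - 52 = 44595632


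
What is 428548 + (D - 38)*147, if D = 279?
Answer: 463975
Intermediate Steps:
428548 + (D - 38)*147 = 428548 + (279 - 38)*147 = 428548 + 241*147 = 428548 + 35427 = 463975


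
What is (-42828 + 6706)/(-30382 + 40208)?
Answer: -18061/4913 ≈ -3.6762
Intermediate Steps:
(-42828 + 6706)/(-30382 + 40208) = -36122/9826 = -36122*1/9826 = -18061/4913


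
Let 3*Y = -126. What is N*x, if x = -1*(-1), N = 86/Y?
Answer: -43/21 ≈ -2.0476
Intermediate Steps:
Y = -42 (Y = (1/3)*(-126) = -42)
N = -43/21 (N = 86/(-42) = 86*(-1/42) = -43/21 ≈ -2.0476)
x = 1
N*x = -43/21*1 = -43/21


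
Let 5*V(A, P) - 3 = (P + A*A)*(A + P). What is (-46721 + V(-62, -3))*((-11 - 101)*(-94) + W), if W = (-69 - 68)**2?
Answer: -14158273299/5 ≈ -2.8317e+9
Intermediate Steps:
W = 18769 (W = (-137)**2 = 18769)
V(A, P) = 3/5 + (A + P)*(P + A**2)/5 (V(A, P) = 3/5 + ((P + A*A)*(A + P))/5 = 3/5 + ((P + A**2)*(A + P))/5 = 3/5 + ((A + P)*(P + A**2))/5 = 3/5 + (A + P)*(P + A**2)/5)
(-46721 + V(-62, -3))*((-11 - 101)*(-94) + W) = (-46721 + (3/5 + (1/5)*(-62)**3 + (1/5)*(-3)**2 + (1/5)*(-62)*(-3) + (1/5)*(-3)*(-62)**2))*((-11 - 101)*(-94) + 18769) = (-46721 + (3/5 + (1/5)*(-238328) + (1/5)*9 + 186/5 + (1/5)*(-3)*3844))*(-112*(-94) + 18769) = (-46721 + (3/5 - 238328/5 + 9/5 + 186/5 - 11532/5))*(10528 + 18769) = (-46721 - 249662/5)*29297 = -483267/5*29297 = -14158273299/5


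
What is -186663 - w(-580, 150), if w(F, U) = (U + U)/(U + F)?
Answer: -8026479/43 ≈ -1.8666e+5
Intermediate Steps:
w(F, U) = 2*U/(F + U) (w(F, U) = (2*U)/(F + U) = 2*U/(F + U))
-186663 - w(-580, 150) = -186663 - 2*150/(-580 + 150) = -186663 - 2*150/(-430) = -186663 - 2*150*(-1)/430 = -186663 - 1*(-30/43) = -186663 + 30/43 = -8026479/43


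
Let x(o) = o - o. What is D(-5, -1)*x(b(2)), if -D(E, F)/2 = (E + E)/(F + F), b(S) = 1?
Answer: 0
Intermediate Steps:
D(E, F) = -2*E/F (D(E, F) = -2*(E + E)/(F + F) = -2*2*E/(2*F) = -2*2*E*1/(2*F) = -2*E/F)
x(o) = 0
D(-5, -1)*x(b(2)) = -2*(-5)/(-1)*0 = -2*(-5)*(-1)*0 = -10*0 = 0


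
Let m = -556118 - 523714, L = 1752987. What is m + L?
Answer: 673155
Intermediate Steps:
m = -1079832
m + L = -1079832 + 1752987 = 673155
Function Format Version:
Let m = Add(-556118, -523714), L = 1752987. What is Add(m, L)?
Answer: 673155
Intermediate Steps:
m = -1079832
Add(m, L) = Add(-1079832, 1752987) = 673155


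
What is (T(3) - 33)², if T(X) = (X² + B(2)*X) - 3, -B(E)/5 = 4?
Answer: 7569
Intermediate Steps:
B(E) = -20 (B(E) = -5*4 = -20)
T(X) = -3 + X² - 20*X (T(X) = (X² - 20*X) - 3 = -3 + X² - 20*X)
(T(3) - 33)² = ((-3 + 3² - 20*3) - 33)² = ((-3 + 9 - 60) - 33)² = (-54 - 33)² = (-87)² = 7569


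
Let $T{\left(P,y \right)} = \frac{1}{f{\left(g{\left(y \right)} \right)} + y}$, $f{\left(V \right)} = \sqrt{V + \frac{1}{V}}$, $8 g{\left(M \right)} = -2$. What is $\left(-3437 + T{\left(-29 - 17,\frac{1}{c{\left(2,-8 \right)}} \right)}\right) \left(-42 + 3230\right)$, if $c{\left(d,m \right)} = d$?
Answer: $\frac{3188 \left(- 3437 \sqrt{17} + 3435 i\right)}{\sqrt{17} - i} \approx -1.0957 \cdot 10^{7} - 1460.5 i$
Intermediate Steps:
$g{\left(M \right)} = - \frac{1}{4}$ ($g{\left(M \right)} = \frac{1}{8} \left(-2\right) = - \frac{1}{4}$)
$T{\left(P,y \right)} = \frac{1}{y + \frac{i \sqrt{17}}{2}}$ ($T{\left(P,y \right)} = \frac{1}{\sqrt{- \frac{1}{4} + \frac{1}{- \frac{1}{4}}} + y} = \frac{1}{\sqrt{- \frac{1}{4} - 4} + y} = \frac{1}{\sqrt{- \frac{17}{4}} + y} = \frac{1}{\frac{i \sqrt{17}}{2} + y} = \frac{1}{y + \frac{i \sqrt{17}}{2}}$)
$\left(-3437 + T{\left(-29 - 17,\frac{1}{c{\left(2,-8 \right)}} \right)}\right) \left(-42 + 3230\right) = \left(-3437 + \frac{2}{\frac{2}{2} + i \sqrt{17}}\right) \left(-42 + 3230\right) = \left(-3437 + \frac{2}{2 \cdot \frac{1}{2} + i \sqrt{17}}\right) 3188 = \left(-3437 + \frac{2}{1 + i \sqrt{17}}\right) 3188 = -10957156 + \frac{6376}{1 + i \sqrt{17}}$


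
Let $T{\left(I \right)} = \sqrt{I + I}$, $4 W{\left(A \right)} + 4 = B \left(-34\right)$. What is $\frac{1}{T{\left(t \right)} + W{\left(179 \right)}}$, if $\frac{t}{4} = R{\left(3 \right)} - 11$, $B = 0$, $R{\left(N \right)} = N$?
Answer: $- \frac{1}{65} - \frac{8 i}{65} \approx -0.015385 - 0.12308 i$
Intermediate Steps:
$t = -32$ ($t = 4 \left(3 - 11\right) = 4 \left(-8\right) = -32$)
$W{\left(A \right)} = -1$ ($W{\left(A \right)} = -1 + \frac{0 \left(-34\right)}{4} = -1 + \frac{1}{4} \cdot 0 = -1 + 0 = -1$)
$T{\left(I \right)} = \sqrt{2} \sqrt{I}$ ($T{\left(I \right)} = \sqrt{2 I} = \sqrt{2} \sqrt{I}$)
$\frac{1}{T{\left(t \right)} + W{\left(179 \right)}} = \frac{1}{\sqrt{2} \sqrt{-32} - 1} = \frac{1}{\sqrt{2} \cdot 4 i \sqrt{2} - 1} = \frac{1}{8 i - 1} = \frac{1}{-1 + 8 i} = \frac{-1 - 8 i}{65}$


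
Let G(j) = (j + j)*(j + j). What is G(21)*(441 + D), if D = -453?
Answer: -21168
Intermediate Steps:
G(j) = 4*j**2 (G(j) = (2*j)*(2*j) = 4*j**2)
G(21)*(441 + D) = (4*21**2)*(441 - 453) = (4*441)*(-12) = 1764*(-12) = -21168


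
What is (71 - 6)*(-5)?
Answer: -325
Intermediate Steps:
(71 - 6)*(-5) = 65*(-5) = -325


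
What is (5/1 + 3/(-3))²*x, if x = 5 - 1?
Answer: 64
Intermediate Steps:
x = 4
(5/1 + 3/(-3))²*x = (5/1 + 3/(-3))²*4 = (5*1 + 3*(-⅓))²*4 = (5 - 1)²*4 = 4²*4 = 16*4 = 64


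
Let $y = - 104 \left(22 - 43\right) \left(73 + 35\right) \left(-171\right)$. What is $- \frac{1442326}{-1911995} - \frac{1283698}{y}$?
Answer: $\frac{2331898560847}{2966100787440} \approx 0.78618$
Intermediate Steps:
$y = -40334112$ ($y = - 104 \left(\left(-21\right) 108\right) \left(-171\right) = \left(-104\right) \left(-2268\right) \left(-171\right) = 235872 \left(-171\right) = -40334112$)
$- \frac{1442326}{-1911995} - \frac{1283698}{y} = - \frac{1442326}{-1911995} - \frac{1283698}{-40334112} = \left(-1442326\right) \left(- \frac{1}{1911995}\right) - - \frac{49373}{1551312} = \frac{1442326}{1911995} + \frac{49373}{1551312} = \frac{2331898560847}{2966100787440}$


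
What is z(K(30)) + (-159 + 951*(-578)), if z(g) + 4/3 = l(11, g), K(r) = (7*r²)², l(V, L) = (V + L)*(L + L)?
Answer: 9451779217890485/3 ≈ 3.1506e+15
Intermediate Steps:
l(V, L) = 2*L*(L + V) (l(V, L) = (L + V)*(2*L) = 2*L*(L + V))
K(r) = 49*r⁴
z(g) = -4/3 + 2*g*(11 + g) (z(g) = -4/3 + 2*g*(g + 11) = -4/3 + 2*g*(11 + g))
z(K(30)) + (-159 + 951*(-578)) = (-4/3 + 2*(49*30⁴)*(11 + 49*30⁴)) + (-159 + 951*(-578)) = (-4/3 + 2*(49*810000)*(11 + 49*810000)) + (-159 - 549678) = (-4/3 + 2*39690000*(11 + 39690000)) - 549837 = (-4/3 + 2*39690000*39690011) - 549837 = (-4/3 + 3150593073180000) - 549837 = 9451779219539996/3 - 549837 = 9451779217890485/3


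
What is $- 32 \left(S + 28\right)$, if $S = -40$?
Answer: $384$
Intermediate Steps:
$- 32 \left(S + 28\right) = - 32 \left(-40 + 28\right) = \left(-32\right) \left(-12\right) = 384$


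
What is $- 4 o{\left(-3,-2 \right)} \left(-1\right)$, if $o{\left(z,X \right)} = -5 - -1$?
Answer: $-16$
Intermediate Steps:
$o{\left(z,X \right)} = -4$ ($o{\left(z,X \right)} = -5 + 1 = -4$)
$- 4 o{\left(-3,-2 \right)} \left(-1\right) = \left(-4\right) \left(-4\right) \left(-1\right) = 16 \left(-1\right) = -16$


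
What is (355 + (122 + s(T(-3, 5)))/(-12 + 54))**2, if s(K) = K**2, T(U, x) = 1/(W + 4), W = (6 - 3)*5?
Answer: 3271941940201/25542916 ≈ 1.2810e+5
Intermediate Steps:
W = 15 (W = 3*5 = 15)
T(U, x) = 1/19 (T(U, x) = 1/(15 + 4) = 1/19)
(355 + (122 + s(T(-3, 5)))/(-12 + 54))**2 = (355 + (122 + (1/19)**2)/(-12 + 54))**2 = (355 + (122 + 1/361)/42)**2 = (355 + (44043/361)*(1/42))**2 = (355 + 14681/5054)**2 = (1808851/5054)**2 = 3271941940201/25542916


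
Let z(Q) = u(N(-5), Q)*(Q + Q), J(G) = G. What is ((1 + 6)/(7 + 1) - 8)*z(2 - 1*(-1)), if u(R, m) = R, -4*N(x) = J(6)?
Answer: 513/8 ≈ 64.125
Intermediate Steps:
N(x) = -3/2 (N(x) = -¼*6 = -3/2)
z(Q) = -3*Q (z(Q) = -3*(Q + Q)/2 = -3*Q)
((1 + 6)/(7 + 1) - 8)*z(2 - 1*(-1)) = ((1 + 6)/(7 + 1) - 8)*(-3*(2 - 1*(-1))) = (7/8 - 8)*(-3*(2 + 1)) = (7*(⅛) - 8)*(-3*3) = (7/8 - 8)*(-9) = -57/8*(-9) = 513/8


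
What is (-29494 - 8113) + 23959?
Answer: -13648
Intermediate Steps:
(-29494 - 8113) + 23959 = -37607 + 23959 = -13648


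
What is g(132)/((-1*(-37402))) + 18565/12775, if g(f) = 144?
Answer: 69620773/47781055 ≈ 1.4571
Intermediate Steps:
g(132)/((-1*(-37402))) + 18565/12775 = 144/((-1*(-37402))) + 18565/12775 = 144/37402 + 18565*(1/12775) = 144*(1/37402) + 3713/2555 = 72/18701 + 3713/2555 = 69620773/47781055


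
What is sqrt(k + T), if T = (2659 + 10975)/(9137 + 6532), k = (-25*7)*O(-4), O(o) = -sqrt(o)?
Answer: sqrt(23736794 + 9547905150*I)/5223 ≈ 13.245 + 13.212*I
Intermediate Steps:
k = 350*I (k = (-25*7)*(-sqrt(-4)) = -(-175)*2*I = -(-350)*I = 350*I ≈ 350.0*I)
T = 13634/15669 ≈ 0.87013
sqrt(k + T) = sqrt(350*I + 13634/15669) = sqrt(13634/15669 + 350*I)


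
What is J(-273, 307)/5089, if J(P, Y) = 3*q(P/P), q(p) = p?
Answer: 3/5089 ≈ 0.00058951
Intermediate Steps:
J(P, Y) = 3 (J(P, Y) = 3*(P/P) = 3*1 = 3)
J(-273, 307)/5089 = 3/5089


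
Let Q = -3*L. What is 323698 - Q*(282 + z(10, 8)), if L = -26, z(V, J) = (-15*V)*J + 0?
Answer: 395302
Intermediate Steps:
z(V, J) = -15*J*V (z(V, J) = -15*J*V + 0 = -15*J*V)
Q = 78 (Q = -3*(-26) = 78)
323698 - Q*(282 + z(10, 8)) = 323698 - 78*(282 - 15*8*10) = 323698 - 78*(282 - 1200) = 323698 - 78*(-918) = 323698 - 1*(-71604) = 323698 + 71604 = 395302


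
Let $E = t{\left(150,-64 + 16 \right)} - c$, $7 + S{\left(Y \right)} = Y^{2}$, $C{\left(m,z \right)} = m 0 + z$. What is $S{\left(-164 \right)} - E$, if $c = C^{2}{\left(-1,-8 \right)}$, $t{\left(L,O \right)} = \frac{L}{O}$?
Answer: $\frac{215649}{8} \approx 26956.0$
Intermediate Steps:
$C{\left(m,z \right)} = z$ ($C{\left(m,z \right)} = 0 + z = z$)
$t{\left(L,O \right)} = \frac{L}{O}$
$c = 64$ ($c = \left(-8\right)^{2} = 64$)
$S{\left(Y \right)} = -7 + Y^{2}$
$E = - \frac{537}{8}$ ($E = \frac{150}{-64 + 16} - 64 = \frac{150}{-48} - 64 = 150 \left(- \frac{1}{48}\right) - 64 = - \frac{25}{8} - 64 = - \frac{537}{8} \approx -67.125$)
$S{\left(-164 \right)} - E = \left(-7 + \left(-164\right)^{2}\right) - - \frac{537}{8} = \left(-7 + 26896\right) + \frac{537}{8} = 26889 + \frac{537}{8} = \frac{215649}{8}$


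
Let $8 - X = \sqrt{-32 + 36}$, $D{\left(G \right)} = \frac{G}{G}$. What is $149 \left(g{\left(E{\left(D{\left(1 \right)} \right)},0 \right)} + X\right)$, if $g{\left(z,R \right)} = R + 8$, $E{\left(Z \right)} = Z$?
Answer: $2086$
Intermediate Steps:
$D{\left(G \right)} = 1$
$X = 6$ ($X = 8 - \sqrt{-32 + 36} = 8 - \sqrt{4} = 8 - 2 = 6$)
$g{\left(z,R \right)} = 8 + R$
$149 \left(g{\left(E{\left(D{\left(1 \right)} \right)},0 \right)} + X\right) = 149 \left(\left(8 + 0\right) + 6\right) = 149 \left(8 + 6\right) = 149 \cdot 14 = 2086$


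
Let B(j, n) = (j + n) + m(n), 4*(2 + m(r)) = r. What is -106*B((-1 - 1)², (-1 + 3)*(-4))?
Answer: 848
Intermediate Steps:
m(r) = -2 + r/4
B(j, n) = -2 + j + 5*n/4 (B(j, n) = (j + n) + (-2 + n/4) = -2 + j + 5*n/4)
-106*B((-1 - 1)², (-1 + 3)*(-4)) = -106*(-2 + (-1 - 1)² + 5*((-1 + 3)*(-4))/4) = -106*(-2 + (-2)² + 5*(2*(-4))/4) = -106*(-2 + 4 + (5/4)*(-8)) = -106*(-2 + 4 - 10) = -106*(-8) = 848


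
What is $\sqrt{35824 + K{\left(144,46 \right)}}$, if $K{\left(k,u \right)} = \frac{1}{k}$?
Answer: $\frac{\sqrt{5158657}}{12} \approx 189.27$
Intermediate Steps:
$\sqrt{35824 + K{\left(144,46 \right)}} = \sqrt{35824 + \frac{1}{144}} = \sqrt{\frac{5158657}{144}} = \frac{\sqrt{5158657}}{12}$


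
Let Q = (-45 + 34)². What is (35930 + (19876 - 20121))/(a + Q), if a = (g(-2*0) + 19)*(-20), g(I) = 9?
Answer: -35685/439 ≈ -81.287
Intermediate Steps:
Q = 121 (Q = (-11)² = 121)
a = -560 (a = (9 + 19)*(-20) = 28*(-20) = -560)
(35930 + (19876 - 20121))/(a + Q) = (35930 + (19876 - 20121))/(-560 + 121) = (35930 - 245)/(-439) = 35685*(-1/439) = -35685/439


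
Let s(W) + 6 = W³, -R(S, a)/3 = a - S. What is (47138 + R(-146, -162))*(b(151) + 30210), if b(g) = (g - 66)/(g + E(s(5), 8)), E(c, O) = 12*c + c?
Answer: 1210242217345/849 ≈ 1.4255e+9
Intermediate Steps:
R(S, a) = -3*a + 3*S (R(S, a) = -3*(a - S) = -3*a + 3*S)
s(W) = -6 + W³
E(c, O) = 13*c
b(g) = (-66 + g)/(1547 + g) (b(g) = (g - 66)/(g + 13*(-6 + 5³)) = (-66 + g)/(g + 13*(-6 + 125)) = (-66 + g)/(g + 13*119) = (-66 + g)/(g + 1547) = (-66 + g)/(1547 + g))
(47138 + R(-146, -162))*(b(151) + 30210) = (47138 + (-3*(-162) + 3*(-146)))*((-66 + 151)/(1547 + 151) + 30210) = (47138 + (486 - 438))*(85/1698 + 30210) = (47138 + 48)*((1/1698)*85 + 30210) = 47186*(85/1698 + 30210) = 47186*(51296665/1698) = 1210242217345/849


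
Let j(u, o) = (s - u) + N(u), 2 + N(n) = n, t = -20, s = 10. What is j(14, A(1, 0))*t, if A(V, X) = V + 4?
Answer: -160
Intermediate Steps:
N(n) = -2 + n
A(V, X) = 4 + V
j(u, o) = 8 (j(u, o) = (10 - u) + (-2 + u) = 8)
j(14, A(1, 0))*t = 8*(-20) = -160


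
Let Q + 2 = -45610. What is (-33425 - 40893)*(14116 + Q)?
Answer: 2340719728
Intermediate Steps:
Q = -45612 (Q = -2 - 45610 = -45612)
(-33425 - 40893)*(14116 + Q) = (-33425 - 40893)*(14116 - 45612) = -74318*(-31496) = 2340719728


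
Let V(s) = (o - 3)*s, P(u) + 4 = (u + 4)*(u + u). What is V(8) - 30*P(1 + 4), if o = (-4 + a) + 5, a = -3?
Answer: -2620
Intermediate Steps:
o = -2 (o = (-4 - 3) + 5 = -7 + 5 = -2)
P(u) = -4 + 2*u*(4 + u) (P(u) = -4 + (u + 4)*(u + u) = -4 + (4 + u)*(2*u) = -4 + 2*u*(4 + u))
V(s) = -5*s (V(s) = (-2 - 3)*s = -5*s)
V(8) - 30*P(1 + 4) = -5*8 - 30*(-4 + 2*(1 + 4)**2 + 8*(1 + 4)) = -40 - 30*(-4 + 2*5**2 + 8*5) = -40 - 30*(-4 + 2*25 + 40) = -40 - 30*(-4 + 50 + 40) = -40 - 30*86 = -40 - 2580 = -2620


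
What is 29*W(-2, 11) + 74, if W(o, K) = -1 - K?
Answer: -274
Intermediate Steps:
29*W(-2, 11) + 74 = 29*(-1 - 1*11) + 74 = 29*(-1 - 11) + 74 = 29*(-12) + 74 = -348 + 74 = -274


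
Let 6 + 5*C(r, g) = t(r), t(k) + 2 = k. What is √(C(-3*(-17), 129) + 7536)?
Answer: √188615/5 ≈ 86.860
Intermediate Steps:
t(k) = -2 + k
C(r, g) = -8/5 + r/5 (C(r, g) = -6/5 + (-2 + r)/5 = -6/5 + (-⅖ + r/5) = -8/5 + r/5)
√(C(-3*(-17), 129) + 7536) = √((-8/5 + (-3*(-17))/5) + 7536) = √((-8/5 + (⅕)*51) + 7536) = √((-8/5 + 51/5) + 7536) = √(43/5 + 7536) = √(37723/5) = √188615/5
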